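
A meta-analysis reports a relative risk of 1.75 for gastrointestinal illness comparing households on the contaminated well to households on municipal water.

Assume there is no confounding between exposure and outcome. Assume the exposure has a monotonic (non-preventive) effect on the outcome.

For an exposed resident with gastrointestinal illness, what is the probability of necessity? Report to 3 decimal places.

PN ≈ 0.429

Under exogeneity and monotonicity, PN = (RR − 1) / RR = 1 − 1/RR.
PN = (1.75 − 1) / 1.75 = 0.75 / 1.75 ≈ 0.4286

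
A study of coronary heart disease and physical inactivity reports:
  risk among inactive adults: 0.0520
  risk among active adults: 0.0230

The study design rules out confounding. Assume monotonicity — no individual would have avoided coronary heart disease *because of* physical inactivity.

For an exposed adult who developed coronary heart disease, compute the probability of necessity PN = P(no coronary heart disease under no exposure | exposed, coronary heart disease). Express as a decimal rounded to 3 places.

PN ≈ 0.558

Let p₁ = 0.052, p₀ = 0.023.
Under exogeneity and monotonicity, PN = (p₁ − p₀) / p₁.
PN = (0.052 − 0.023) / 0.052 = 0.029 / 0.052 ≈ 0.5577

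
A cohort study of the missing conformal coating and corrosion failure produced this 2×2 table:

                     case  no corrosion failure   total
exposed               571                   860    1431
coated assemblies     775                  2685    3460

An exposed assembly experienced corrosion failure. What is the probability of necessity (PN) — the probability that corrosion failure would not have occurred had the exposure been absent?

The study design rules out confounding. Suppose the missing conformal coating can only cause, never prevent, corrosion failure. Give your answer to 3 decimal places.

PN ≈ 0.439

p₁ = P(outcome | exposed) = 571/1431 = 0.39902
p₀ = P(outcome | unexposed) = 775/3460 = 0.22399
Under exogeneity and monotonicity, PN = (p₁ − p₀) / p₁.
PN = (0.39902 − 0.22399) / 0.39902 = 0.17503 / 0.39902 ≈ 0.4387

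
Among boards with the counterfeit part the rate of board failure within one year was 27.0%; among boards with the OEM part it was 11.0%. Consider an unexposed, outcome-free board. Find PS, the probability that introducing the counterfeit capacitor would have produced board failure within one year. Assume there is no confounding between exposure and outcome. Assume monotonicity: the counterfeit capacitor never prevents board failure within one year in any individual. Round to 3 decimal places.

p₁ = 0.27, p₀ = 0.11.
Under exogeneity and monotonicity, PS = (p₁ − p₀) / (1 − p₀).
PS = (0.27 − 0.11) / (1 − 0.11) = 0.16 / 0.89 ≈ 0.1798

PS ≈ 0.180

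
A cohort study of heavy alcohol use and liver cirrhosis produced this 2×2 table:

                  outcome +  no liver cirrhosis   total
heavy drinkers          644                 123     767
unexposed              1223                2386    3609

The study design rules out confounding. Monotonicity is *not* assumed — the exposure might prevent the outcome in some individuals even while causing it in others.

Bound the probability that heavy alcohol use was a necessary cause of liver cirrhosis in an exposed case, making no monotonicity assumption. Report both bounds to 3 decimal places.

p₁ = P(outcome | exposed) = 644/767 = 0.83963
p₀ = P(outcome | unexposed) = 1223/3609 = 0.33888
Under exogeneity alone the bounds on PN are max{0,(p₁−p₀)/p₁} ≤ PN ≤ min{1,(1−p₀)/p₁}.
  lower = (p₁ − p₀)/p₁ = 0.50076 / 0.83963 ≈ 0.5964
  upper = min{1, (1 − p₀)/p₁} = 0.66112 / 0.83963 ≈ 0.7874

0.596 ≤ PN ≤ 0.787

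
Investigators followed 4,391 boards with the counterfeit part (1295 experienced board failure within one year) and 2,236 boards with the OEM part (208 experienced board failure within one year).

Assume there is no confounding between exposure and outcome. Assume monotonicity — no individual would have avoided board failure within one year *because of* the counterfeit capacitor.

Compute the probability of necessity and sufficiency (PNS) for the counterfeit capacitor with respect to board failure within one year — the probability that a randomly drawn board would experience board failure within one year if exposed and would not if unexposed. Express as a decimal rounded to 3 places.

p₁ = P(outcome | exposed) = 1295/4391 = 0.29492
p₀ = P(outcome | unexposed) = 208/2236 = 0.093023
Under exogeneity and monotonicity, PNS = p₁ − p₀.
PNS = 0.29492 − 0.093023 = 0.2019

PNS ≈ 0.202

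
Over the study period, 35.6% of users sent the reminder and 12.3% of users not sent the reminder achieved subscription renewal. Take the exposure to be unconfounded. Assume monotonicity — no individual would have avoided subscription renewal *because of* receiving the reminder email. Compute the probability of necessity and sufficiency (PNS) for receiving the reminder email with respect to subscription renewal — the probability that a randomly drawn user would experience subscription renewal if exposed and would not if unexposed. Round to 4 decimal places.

p₁ = 0.356, p₀ = 0.123.
Under exogeneity and monotonicity, PNS = p₁ − p₀.
PNS = 0.356 − 0.123 = 0.233

PNS ≈ 0.2330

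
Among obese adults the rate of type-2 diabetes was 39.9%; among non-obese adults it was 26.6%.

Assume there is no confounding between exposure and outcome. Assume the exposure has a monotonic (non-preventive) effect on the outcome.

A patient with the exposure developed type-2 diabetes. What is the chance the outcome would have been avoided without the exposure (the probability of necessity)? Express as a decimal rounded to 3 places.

PN ≈ 0.333

p₁ = 0.399, p₀ = 0.266.
Under exogeneity and monotonicity, PN = (p₁ − p₀) / p₁.
PN = (0.399 − 0.266) / 0.399 = 0.133 / 0.399 ≈ 0.3333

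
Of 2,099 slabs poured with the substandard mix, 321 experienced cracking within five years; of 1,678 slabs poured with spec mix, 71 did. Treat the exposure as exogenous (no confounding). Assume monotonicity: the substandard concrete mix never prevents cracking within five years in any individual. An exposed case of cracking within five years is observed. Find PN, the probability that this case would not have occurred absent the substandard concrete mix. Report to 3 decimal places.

p₁ = P(outcome | exposed) = 321/2099 = 0.15293
p₀ = P(outcome | unexposed) = 71/1678 = 0.042312
Under exogeneity and monotonicity, PN = (p₁ − p₀) / p₁.
PN = (0.15293 − 0.042312) / 0.15293 = 0.11062 / 0.15293 ≈ 0.7233

PN ≈ 0.723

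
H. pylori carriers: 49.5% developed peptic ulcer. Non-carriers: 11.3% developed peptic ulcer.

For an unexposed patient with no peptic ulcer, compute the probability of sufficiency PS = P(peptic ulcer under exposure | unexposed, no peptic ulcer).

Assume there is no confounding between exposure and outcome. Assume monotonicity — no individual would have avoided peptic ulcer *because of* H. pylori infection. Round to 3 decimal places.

PS ≈ 0.431

p₁ = 0.495, p₀ = 0.113.
Under exogeneity and monotonicity, PS = (p₁ − p₀) / (1 − p₀).
PS = (0.495 − 0.113) / (1 − 0.113) = 0.382 / 0.887 ≈ 0.4307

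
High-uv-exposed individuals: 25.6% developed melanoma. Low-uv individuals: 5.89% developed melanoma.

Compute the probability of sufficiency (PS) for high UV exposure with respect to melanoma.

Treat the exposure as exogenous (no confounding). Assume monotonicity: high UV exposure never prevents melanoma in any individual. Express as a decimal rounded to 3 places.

p₁ = 0.256, p₀ = 0.0589.
Under exogeneity and monotonicity, PS = (p₁ − p₀) / (1 − p₀).
PS = (0.256 − 0.0589) / (1 − 0.0589) = 0.1971 / 0.9411 ≈ 0.2094

PS ≈ 0.209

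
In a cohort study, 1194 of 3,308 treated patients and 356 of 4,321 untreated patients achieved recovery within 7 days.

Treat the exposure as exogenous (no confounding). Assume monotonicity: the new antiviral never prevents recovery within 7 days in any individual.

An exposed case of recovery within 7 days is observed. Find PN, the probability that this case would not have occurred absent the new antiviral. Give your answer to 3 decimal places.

p₁ = P(outcome | exposed) = 1194/3308 = 0.36094
p₀ = P(outcome | unexposed) = 356/4321 = 0.082388
Under exogeneity and monotonicity, PN = (p₁ − p₀) / p₁.
PN = (0.36094 − 0.082388) / 0.36094 = 0.27855 / 0.36094 ≈ 0.7717

PN ≈ 0.772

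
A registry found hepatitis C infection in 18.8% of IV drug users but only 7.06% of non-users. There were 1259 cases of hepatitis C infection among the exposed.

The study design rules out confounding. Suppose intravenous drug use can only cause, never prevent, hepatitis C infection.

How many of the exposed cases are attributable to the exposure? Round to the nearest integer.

p₁ = 0.188, p₀ = 0.0706.
PN = (p₁ − p₀)/p₁ = (0.188 − 0.0706) / 0.188 ≈ 0.62447.
Attributable cases ≈ PN × (exposed cases) = 0.62447 × 1259 ≈ 786.21.

about 786 cases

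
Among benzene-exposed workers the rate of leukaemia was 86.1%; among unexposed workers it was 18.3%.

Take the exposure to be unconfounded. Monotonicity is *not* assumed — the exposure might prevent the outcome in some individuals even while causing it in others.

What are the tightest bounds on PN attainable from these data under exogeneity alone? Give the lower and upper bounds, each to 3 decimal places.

0.787 ≤ PN ≤ 0.949

p₁ = 0.861, p₀ = 0.183.
Under exogeneity alone the bounds on PN are max{0,(p₁−p₀)/p₁} ≤ PN ≤ min{1,(1−p₀)/p₁}.
  lower = (p₁ − p₀)/p₁ = 0.678 / 0.861 ≈ 0.7875
  upper = min{1, (1 − p₀)/p₁} = 0.817 / 0.861 ≈ 0.9489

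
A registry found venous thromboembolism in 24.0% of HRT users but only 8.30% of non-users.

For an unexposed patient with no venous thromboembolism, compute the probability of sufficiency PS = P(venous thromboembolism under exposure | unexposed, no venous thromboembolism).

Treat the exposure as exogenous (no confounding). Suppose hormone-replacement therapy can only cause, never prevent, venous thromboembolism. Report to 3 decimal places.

p₁ = 0.24, p₀ = 0.083.
Under exogeneity and monotonicity, PS = (p₁ − p₀) / (1 − p₀).
PS = (0.24 − 0.083) / (1 − 0.083) = 0.157 / 0.917 ≈ 0.1712

PS ≈ 0.171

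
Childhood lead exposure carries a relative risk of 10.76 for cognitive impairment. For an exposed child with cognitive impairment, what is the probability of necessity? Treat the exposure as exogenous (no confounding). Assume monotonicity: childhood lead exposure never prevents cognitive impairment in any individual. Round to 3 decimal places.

PN ≈ 0.907

Under exogeneity and monotonicity, PN = (RR − 1) / RR = 1 − 1/RR.
PN = (10.76 − 1) / 10.76 = 9.76 / 10.76 ≈ 0.9071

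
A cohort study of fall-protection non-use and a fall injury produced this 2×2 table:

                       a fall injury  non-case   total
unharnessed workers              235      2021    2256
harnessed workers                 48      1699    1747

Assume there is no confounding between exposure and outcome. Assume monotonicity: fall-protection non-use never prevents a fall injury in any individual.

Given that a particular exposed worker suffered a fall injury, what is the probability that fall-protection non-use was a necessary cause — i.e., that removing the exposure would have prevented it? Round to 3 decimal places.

p₁ = P(outcome | exposed) = 235/2256 = 0.10417
p₀ = P(outcome | unexposed) = 48/1747 = 0.027476
Under exogeneity and monotonicity, PN = (p₁ − p₀) / p₁.
PN = (0.10417 − 0.027476) / 0.10417 = 0.076691 / 0.10417 ≈ 0.7362

PN ≈ 0.736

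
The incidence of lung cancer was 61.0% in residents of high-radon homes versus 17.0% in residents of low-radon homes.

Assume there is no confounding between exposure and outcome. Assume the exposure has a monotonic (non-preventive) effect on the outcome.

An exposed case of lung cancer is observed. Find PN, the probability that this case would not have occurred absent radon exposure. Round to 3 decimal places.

PN ≈ 0.721

p₁ = 0.61, p₀ = 0.17.
Under exogeneity and monotonicity, PN = (p₁ − p₀) / p₁.
PN = (0.61 − 0.17) / 0.61 = 0.44 / 0.61 ≈ 0.7213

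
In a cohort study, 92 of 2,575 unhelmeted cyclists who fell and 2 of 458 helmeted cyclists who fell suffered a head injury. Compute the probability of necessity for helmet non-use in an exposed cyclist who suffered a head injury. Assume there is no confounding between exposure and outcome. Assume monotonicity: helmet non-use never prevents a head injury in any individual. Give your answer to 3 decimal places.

PN ≈ 0.878

p₁ = P(outcome | exposed) = 92/2575 = 0.035728
p₀ = P(outcome | unexposed) = 2/458 = 0.0043668
Under exogeneity and monotonicity, PN = (p₁ − p₀) / p₁.
PN = (0.035728 − 0.0043668) / 0.035728 = 0.031361 / 0.035728 ≈ 0.8778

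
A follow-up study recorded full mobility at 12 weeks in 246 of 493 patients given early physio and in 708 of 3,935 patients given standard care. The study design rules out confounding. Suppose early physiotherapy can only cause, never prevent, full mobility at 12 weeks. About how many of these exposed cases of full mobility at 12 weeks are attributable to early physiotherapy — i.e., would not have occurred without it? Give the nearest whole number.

p₁ = P(outcome | exposed) = 246/493 = 0.49899
p₀ = P(outcome | unexposed) = 708/3935 = 0.17992
PN = (p₁ − p₀)/p₁ = (0.49899 − 0.17992) / 0.49899 ≈ 0.63942.
Attributable cases ≈ PN × (exposed cases) = 0.63942 × 246 ≈ 157.30.

about 157 cases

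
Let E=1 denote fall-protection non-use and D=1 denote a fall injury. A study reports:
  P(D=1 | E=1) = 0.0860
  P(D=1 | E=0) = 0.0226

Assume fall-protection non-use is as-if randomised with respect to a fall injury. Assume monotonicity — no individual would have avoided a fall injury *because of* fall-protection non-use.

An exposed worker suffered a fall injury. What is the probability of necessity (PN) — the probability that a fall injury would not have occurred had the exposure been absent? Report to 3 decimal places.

PN ≈ 0.737

Let p₁ = 0.086, p₀ = 0.0226.
Under exogeneity and monotonicity, PN = (p₁ − p₀) / p₁.
PN = (0.086 − 0.0226) / 0.086 = 0.0634 / 0.086 ≈ 0.7372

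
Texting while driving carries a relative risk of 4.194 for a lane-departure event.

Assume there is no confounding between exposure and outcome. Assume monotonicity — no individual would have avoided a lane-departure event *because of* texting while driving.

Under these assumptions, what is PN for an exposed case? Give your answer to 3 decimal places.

Under exogeneity and monotonicity, PN = (RR − 1) / RR = 1 − 1/RR.
PN = (4.194 − 1) / 4.194 = 3.194 / 4.194 ≈ 0.7616

PN ≈ 0.762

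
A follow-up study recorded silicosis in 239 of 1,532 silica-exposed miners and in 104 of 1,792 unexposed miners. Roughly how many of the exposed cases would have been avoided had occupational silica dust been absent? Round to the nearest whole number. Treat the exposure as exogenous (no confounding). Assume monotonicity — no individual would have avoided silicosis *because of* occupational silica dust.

about 150 cases

p₁ = P(outcome | exposed) = 239/1532 = 0.15601
p₀ = P(outcome | unexposed) = 104/1792 = 0.058036
PN = (p₁ − p₀)/p₁ = (0.15601 − 0.058036) / 0.15601 ≈ 0.62799.
Attributable cases ≈ PN × (exposed cases) = 0.62799 × 239 ≈ 150.09.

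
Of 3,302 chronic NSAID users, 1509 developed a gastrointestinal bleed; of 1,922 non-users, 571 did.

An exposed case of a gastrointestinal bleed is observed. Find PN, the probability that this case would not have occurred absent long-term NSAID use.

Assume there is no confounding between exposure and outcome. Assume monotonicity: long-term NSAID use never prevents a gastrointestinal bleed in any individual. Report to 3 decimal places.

PN ≈ 0.350

p₁ = P(outcome | exposed) = 1509/3302 = 0.457
p₀ = P(outcome | unexposed) = 571/1922 = 0.29709
Under exogeneity and monotonicity, PN = (p₁ − p₀) / p₁.
PN = (0.457 − 0.29709) / 0.457 = 0.15991 / 0.457 ≈ 0.3499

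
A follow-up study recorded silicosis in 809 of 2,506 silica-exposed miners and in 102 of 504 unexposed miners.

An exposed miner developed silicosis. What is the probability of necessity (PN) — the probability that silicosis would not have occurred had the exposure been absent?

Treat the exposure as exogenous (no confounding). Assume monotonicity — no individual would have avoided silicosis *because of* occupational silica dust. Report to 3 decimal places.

p₁ = P(outcome | exposed) = 809/2506 = 0.32283
p₀ = P(outcome | unexposed) = 102/504 = 0.20238
Under exogeneity and monotonicity, PN = (p₁ − p₀) / p₁.
PN = (0.32283 − 0.20238) / 0.32283 = 0.12044 / 0.32283 ≈ 0.3731

PN ≈ 0.373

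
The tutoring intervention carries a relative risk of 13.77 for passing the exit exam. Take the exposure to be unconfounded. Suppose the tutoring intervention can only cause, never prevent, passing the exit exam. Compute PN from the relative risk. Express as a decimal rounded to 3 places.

Under exogeneity and monotonicity, PN = (RR − 1) / RR = 1 − 1/RR.
PN = (13.77 − 1) / 13.77 = 12.77 / 13.77 ≈ 0.9274

PN ≈ 0.927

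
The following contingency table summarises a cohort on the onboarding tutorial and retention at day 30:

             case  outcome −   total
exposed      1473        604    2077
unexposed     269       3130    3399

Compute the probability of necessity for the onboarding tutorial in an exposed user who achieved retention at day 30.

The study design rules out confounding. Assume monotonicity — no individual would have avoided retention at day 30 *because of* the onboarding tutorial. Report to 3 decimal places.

PN ≈ 0.888

p₁ = P(outcome | exposed) = 1473/2077 = 0.7092
p₀ = P(outcome | unexposed) = 269/3399 = 0.079141
Under exogeneity and monotonicity, PN = (p₁ − p₀) / p₁.
PN = (0.7092 − 0.079141) / 0.7092 = 0.63006 / 0.7092 ≈ 0.8884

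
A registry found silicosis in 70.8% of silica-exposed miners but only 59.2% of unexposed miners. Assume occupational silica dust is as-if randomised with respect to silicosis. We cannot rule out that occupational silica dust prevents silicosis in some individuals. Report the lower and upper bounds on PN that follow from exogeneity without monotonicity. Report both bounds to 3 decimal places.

p₁ = 0.708, p₀ = 0.592.
Under exogeneity alone the bounds on PN are max{0,(p₁−p₀)/p₁} ≤ PN ≤ min{1,(1−p₀)/p₁}.
  lower = (p₁ − p₀)/p₁ = 0.116 / 0.708 ≈ 0.1638
  upper = min{1, (1 − p₀)/p₁} = 0.408 / 0.708 ≈ 0.5763

0.164 ≤ PN ≤ 0.576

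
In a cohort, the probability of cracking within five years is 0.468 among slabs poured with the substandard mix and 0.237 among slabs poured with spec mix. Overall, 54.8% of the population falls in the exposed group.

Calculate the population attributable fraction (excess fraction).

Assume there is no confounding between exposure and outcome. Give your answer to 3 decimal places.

PAF ≈ 0.348

Let p₁ = 0.468, p₀ = 0.237.
Overall risk P(Y=1) = π·p₁ + (1−π)·p₀ = 0.548×0.468 + 0.452×0.237 = 0.36359.
Under exogeneity, PAF = [P(Y=1) − p₀] / P(Y=1).
PAF = (0.36359 − 0.237) / 0.36359 ≈ 0.3482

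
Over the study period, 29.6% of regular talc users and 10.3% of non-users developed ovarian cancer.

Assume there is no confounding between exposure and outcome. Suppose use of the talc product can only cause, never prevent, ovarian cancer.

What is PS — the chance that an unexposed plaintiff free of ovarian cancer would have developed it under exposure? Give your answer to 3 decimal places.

PS ≈ 0.215

p₁ = 0.296, p₀ = 0.103.
Under exogeneity and monotonicity, PS = (p₁ − p₀) / (1 − p₀).
PS = (0.296 − 0.103) / (1 − 0.103) = 0.193 / 0.897 ≈ 0.2152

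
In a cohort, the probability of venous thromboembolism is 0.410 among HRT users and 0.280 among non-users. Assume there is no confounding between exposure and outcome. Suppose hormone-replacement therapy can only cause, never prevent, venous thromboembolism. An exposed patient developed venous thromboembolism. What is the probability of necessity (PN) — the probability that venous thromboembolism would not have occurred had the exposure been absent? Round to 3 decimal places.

Let p₁ = 0.41, p₀ = 0.28.
Under exogeneity and monotonicity, PN = (p₁ − p₀) / p₁.
PN = (0.41 − 0.28) / 0.41 = 0.13 / 0.41 ≈ 0.3171

PN ≈ 0.317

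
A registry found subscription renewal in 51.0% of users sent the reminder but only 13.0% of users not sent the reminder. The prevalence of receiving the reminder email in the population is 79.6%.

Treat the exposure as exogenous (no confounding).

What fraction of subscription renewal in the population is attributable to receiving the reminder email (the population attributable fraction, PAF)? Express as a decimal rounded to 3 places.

p₁ = 0.51, p₀ = 0.13.
Overall risk P(Y=1) = π·p₁ + (1−π)·p₀ = 0.796×0.51 + 0.204×0.13 = 0.43248.
Under exogeneity, PAF = [P(Y=1) − p₀] / P(Y=1).
PAF = (0.43248 − 0.13) / 0.43248 ≈ 0.6994

PAF ≈ 0.699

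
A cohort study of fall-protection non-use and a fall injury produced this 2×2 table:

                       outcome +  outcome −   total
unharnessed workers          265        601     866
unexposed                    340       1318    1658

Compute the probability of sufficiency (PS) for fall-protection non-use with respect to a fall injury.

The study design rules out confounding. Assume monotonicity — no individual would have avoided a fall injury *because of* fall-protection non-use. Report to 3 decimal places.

p₁ = P(outcome | exposed) = 265/866 = 0.306
p₀ = P(outcome | unexposed) = 340/1658 = 0.20507
Under exogeneity and monotonicity, PS = (p₁ − p₀)/(1 − p₀).
PS = (0.306 − 0.20507) / 0.79493 ≈ 0.1270

PS ≈ 0.127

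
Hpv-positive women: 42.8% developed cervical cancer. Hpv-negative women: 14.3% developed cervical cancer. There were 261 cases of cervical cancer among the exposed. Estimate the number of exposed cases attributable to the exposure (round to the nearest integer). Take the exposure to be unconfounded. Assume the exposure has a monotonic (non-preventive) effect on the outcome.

about 174 cases

p₁ = 0.428, p₀ = 0.143.
PN = (p₁ − p₀)/p₁ = (0.428 − 0.143) / 0.428 ≈ 0.66589.
Attributable cases ≈ PN × (exposed cases) = 0.66589 × 261 ≈ 173.80.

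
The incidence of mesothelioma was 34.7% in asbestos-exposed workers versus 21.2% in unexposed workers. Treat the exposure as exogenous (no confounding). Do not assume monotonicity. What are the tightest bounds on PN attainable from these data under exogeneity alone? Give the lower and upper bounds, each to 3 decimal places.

p₁ = 0.347, p₀ = 0.212.
Under exogeneity alone the bounds on PN are max{0,(p₁−p₀)/p₁} ≤ PN ≤ min{1,(1−p₀)/p₁}.
  lower = (p₁ − p₀)/p₁ = 0.135 / 0.347 ≈ 0.3890
  upper = min{1, (1 − p₀)/p₁} = 0.788 / 0.347 ≈ 2.2709 → capped at 1

0.389 ≤ PN ≤ 1.000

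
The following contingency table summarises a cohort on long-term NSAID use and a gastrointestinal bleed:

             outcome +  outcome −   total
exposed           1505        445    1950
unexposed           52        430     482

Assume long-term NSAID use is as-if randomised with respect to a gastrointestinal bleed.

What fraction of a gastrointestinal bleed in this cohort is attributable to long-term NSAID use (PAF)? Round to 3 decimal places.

p₁ = P(outcome | exposed) = 1505/1950 = 0.77179
p₀ = P(outcome | unexposed) = 52/482 = 0.10788
Exposure prevalence π = 1950/2432 = 0.80181; overall risk P(Y=1) = 0.64021.
Under exogeneity, PAF = [P(Y=1) − p₀]/P(Y=1).
PAF = (0.64021 − 0.10788) / 0.64021 ≈ 0.8315

PAF ≈ 0.831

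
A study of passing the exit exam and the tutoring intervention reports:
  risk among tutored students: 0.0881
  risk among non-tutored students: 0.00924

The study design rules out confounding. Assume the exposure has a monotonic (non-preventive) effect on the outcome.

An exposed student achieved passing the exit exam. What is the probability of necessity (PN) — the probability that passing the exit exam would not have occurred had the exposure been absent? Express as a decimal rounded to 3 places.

Let p₁ = 0.0881, p₀ = 0.00924.
Under exogeneity and monotonicity, PN = (p₁ − p₀) / p₁.
PN = (0.0881 − 0.00924) / 0.0881 = 0.07886 / 0.0881 ≈ 0.8951

PN ≈ 0.895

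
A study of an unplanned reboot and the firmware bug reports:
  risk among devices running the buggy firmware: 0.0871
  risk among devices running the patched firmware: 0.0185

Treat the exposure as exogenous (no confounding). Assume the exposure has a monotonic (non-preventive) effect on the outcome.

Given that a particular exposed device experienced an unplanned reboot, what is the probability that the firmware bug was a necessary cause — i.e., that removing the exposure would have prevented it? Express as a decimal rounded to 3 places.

PN ≈ 0.788

Let p₁ = 0.0871, p₀ = 0.0185.
Under exogeneity and monotonicity, PN = (p₁ − p₀) / p₁.
PN = (0.0871 − 0.0185) / 0.0871 = 0.0686 / 0.0871 ≈ 0.7876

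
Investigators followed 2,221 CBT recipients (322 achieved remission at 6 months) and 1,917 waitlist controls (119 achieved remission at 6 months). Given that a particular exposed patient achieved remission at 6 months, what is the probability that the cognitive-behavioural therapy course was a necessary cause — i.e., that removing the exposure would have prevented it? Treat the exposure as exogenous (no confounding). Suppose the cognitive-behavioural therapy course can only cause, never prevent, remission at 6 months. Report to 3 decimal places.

p₁ = P(outcome | exposed) = 322/2221 = 0.14498
p₀ = P(outcome | unexposed) = 119/1917 = 0.062076
Under exogeneity and monotonicity, PN = (p₁ − p₀) / p₁.
PN = (0.14498 − 0.062076) / 0.14498 = 0.082904 / 0.14498 ≈ 0.5718

PN ≈ 0.572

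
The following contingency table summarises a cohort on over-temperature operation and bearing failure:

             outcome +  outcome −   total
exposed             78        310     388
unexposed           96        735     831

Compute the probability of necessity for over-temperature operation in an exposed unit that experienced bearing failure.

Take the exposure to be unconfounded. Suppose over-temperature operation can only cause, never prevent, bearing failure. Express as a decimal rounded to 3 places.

PN ≈ 0.425

p₁ = P(outcome | exposed) = 78/388 = 0.20103
p₀ = P(outcome | unexposed) = 96/831 = 0.11552
Under exogeneity and monotonicity, PN = (p₁ − p₀) / p₁.
PN = (0.20103 − 0.11552) / 0.20103 = 0.085507 / 0.20103 ≈ 0.4253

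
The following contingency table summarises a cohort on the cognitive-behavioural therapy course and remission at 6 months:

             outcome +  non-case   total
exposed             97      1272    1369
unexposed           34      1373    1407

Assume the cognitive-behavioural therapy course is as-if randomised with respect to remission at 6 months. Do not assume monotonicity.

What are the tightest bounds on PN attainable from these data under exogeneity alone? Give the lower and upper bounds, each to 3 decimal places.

0.659 ≤ PN ≤ 1.000

p₁ = P(outcome | exposed) = 97/1369 = 0.070855
p₀ = P(outcome | unexposed) = 34/1407 = 0.024165
Under exogeneity alone the bounds on PN are max{0,(p₁−p₀)/p₁} ≤ PN ≤ min{1,(1−p₀)/p₁}.
  lower = (p₁ − p₀)/p₁ = 0.04669 / 0.070855 ≈ 0.6590
  upper = min{1, (1 − p₀)/p₁} = 0.97584 / 0.070855 ≈ 13.7724 → capped at 1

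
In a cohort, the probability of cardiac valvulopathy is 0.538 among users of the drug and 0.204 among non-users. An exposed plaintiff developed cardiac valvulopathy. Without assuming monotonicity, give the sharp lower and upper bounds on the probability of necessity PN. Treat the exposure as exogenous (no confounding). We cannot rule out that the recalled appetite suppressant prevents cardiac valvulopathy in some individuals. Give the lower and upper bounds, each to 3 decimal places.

Let p₁ = 0.538, p₀ = 0.204.
Under exogeneity alone the bounds on PN are max{0,(p₁−p₀)/p₁} ≤ PN ≤ min{1,(1−p₀)/p₁}.
  lower = (p₁ − p₀)/p₁ = 0.334 / 0.538 ≈ 0.6208
  upper = min{1, (1 − p₀)/p₁} = 0.796 / 0.538 ≈ 1.4796 → capped at 1

0.621 ≤ PN ≤ 1.000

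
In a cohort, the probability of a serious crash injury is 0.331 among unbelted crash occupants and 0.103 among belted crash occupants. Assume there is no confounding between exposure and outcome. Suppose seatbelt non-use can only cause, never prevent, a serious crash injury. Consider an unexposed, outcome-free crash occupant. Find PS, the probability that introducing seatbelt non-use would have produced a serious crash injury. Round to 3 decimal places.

Let p₁ = 0.331, p₀ = 0.103.
Under exogeneity and monotonicity, PS = (p₁ − p₀) / (1 − p₀).
PS = (0.331 − 0.103) / (1 − 0.103) = 0.228 / 0.897 ≈ 0.2542

PS ≈ 0.254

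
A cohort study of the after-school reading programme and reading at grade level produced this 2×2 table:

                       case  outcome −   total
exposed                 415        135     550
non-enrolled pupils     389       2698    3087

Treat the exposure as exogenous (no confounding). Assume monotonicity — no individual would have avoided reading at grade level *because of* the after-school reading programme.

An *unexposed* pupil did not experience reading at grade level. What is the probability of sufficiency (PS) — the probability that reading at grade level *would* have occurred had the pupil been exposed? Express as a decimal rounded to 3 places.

p₁ = P(outcome | exposed) = 415/550 = 0.75455
p₀ = P(outcome | unexposed) = 389/3087 = 0.12601
Under exogeneity and monotonicity, PS = (p₁ − p₀)/(1 − p₀).
PS = (0.75455 − 0.12601) / 0.87399 ≈ 0.7192

PS ≈ 0.719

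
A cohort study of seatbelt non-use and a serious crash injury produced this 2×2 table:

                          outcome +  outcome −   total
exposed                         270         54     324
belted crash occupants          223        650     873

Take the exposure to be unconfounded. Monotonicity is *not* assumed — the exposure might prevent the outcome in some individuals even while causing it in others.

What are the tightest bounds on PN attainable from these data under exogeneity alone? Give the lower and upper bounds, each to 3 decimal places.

p₁ = P(outcome | exposed) = 270/324 = 0.83333
p₀ = P(outcome | unexposed) = 223/873 = 0.25544
Under exogeneity alone the bounds on PN are max{0,(p₁−p₀)/p₁} ≤ PN ≤ min{1,(1−p₀)/p₁}.
  lower = (p₁ − p₀)/p₁ = 0.57789 / 0.83333 ≈ 0.6935
  upper = min{1, (1 − p₀)/p₁} = 0.74456 / 0.83333 ≈ 0.8935

0.693 ≤ PN ≤ 0.893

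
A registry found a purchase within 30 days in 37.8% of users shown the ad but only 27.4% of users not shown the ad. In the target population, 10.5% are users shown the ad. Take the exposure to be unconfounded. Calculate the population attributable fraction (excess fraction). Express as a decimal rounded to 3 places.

p₁ = 0.378, p₀ = 0.274.
Overall risk P(Y=1) = π·p₁ + (1−π)·p₀ = 0.105×0.378 + 0.895×0.274 = 0.28492.
Under exogeneity, PAF = [P(Y=1) − p₀] / P(Y=1).
PAF = (0.28492 − 0.274) / 0.28492 ≈ 0.0383

PAF ≈ 0.038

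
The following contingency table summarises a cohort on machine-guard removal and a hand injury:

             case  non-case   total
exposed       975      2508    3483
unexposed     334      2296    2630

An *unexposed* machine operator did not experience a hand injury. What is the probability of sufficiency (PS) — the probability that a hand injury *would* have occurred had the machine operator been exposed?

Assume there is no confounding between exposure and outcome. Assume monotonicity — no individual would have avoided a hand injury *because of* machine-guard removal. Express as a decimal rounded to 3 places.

PS ≈ 0.175

p₁ = P(outcome | exposed) = 975/3483 = 0.27993
p₀ = P(outcome | unexposed) = 334/2630 = 0.127
Under exogeneity and monotonicity, PS = (p₁ − p₀) / (1 − p₀).
PS = (0.27993 − 0.127) / (1 − 0.127) = 0.15293 / 0.873 ≈ 0.1752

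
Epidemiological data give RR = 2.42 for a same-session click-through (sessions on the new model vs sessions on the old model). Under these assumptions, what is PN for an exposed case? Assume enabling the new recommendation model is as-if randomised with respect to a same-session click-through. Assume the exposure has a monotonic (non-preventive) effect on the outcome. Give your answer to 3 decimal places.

PN ≈ 0.587

Under exogeneity and monotonicity, PN = (RR − 1) / RR = 1 − 1/RR.
PN = (2.42 − 1) / 2.42 = 1.42 / 2.42 ≈ 0.5868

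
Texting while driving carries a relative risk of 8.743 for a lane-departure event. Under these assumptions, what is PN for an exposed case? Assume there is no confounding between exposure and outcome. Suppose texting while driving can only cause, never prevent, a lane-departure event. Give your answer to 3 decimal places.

PN ≈ 0.886

Under exogeneity and monotonicity, PN = (RR − 1) / RR = 1 − 1/RR.
PN = (8.743 − 1) / 8.743 = 7.743 / 8.743 ≈ 0.8856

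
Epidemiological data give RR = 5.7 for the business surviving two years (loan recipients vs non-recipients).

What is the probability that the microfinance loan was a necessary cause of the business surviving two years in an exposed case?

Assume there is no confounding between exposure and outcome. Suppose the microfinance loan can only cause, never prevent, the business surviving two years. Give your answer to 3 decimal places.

PN ≈ 0.825

Under exogeneity and monotonicity, PN = (RR − 1) / RR = 1 − 1/RR.
PN = (5.7 − 1) / 5.7 = 4.7 / 5.7 ≈ 0.8246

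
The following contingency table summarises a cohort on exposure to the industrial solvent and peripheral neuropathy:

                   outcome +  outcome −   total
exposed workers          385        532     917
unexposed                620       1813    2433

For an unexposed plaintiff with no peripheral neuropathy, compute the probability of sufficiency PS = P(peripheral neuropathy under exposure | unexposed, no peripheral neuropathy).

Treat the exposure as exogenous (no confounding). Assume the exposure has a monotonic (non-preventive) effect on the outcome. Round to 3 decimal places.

PS ≈ 0.221

p₁ = P(outcome | exposed) = 385/917 = 0.41985
p₀ = P(outcome | unexposed) = 620/2433 = 0.25483
Under exogeneity and monotonicity, PS = (p₁ − p₀) / (1 − p₀).
PS = (0.41985 − 0.25483) / (1 − 0.25483) = 0.16502 / 0.74517 ≈ 0.2214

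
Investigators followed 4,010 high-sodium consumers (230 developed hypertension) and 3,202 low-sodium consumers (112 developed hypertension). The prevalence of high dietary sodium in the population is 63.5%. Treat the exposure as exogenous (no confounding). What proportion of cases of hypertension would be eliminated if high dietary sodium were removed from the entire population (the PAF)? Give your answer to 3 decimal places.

p₁ = P(outcome | exposed) = 230/4010 = 0.057357
p₀ = P(outcome | unexposed) = 112/3202 = 0.034978
Overall risk P(Y=1) = π·p₁ + (1−π)·p₀ = 0.635×0.057357 + 0.365×0.034978 = 0.049188.
Under exogeneity, PAF = [P(Y=1) − p₀] / P(Y=1).
PAF = (0.049188 − 0.034978) / 0.049188 ≈ 0.2889

PAF ≈ 0.289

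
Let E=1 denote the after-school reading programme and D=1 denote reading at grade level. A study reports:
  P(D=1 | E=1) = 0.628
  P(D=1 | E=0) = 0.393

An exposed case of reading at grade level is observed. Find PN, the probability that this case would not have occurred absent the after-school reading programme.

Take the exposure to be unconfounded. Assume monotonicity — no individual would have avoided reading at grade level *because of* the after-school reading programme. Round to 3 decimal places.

PN ≈ 0.374

Let p₁ = 0.628, p₀ = 0.393.
Under exogeneity and monotonicity, PN = (p₁ − p₀) / p₁.
PN = (0.628 − 0.393) / 0.628 = 0.235 / 0.628 ≈ 0.3742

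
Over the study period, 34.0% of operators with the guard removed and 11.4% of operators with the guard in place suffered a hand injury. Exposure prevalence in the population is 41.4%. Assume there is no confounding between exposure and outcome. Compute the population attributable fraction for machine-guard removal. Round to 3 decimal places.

PAF ≈ 0.451

p₁ = 0.34, p₀ = 0.114.
Overall risk P(Y=1) = π·p₁ + (1−π)·p₀ = 0.414×0.34 + 0.586×0.114 = 0.20756.
Under exogeneity, PAF = [P(Y=1) − p₀] / P(Y=1).
PAF = (0.20756 − 0.114) / 0.20756 ≈ 0.4508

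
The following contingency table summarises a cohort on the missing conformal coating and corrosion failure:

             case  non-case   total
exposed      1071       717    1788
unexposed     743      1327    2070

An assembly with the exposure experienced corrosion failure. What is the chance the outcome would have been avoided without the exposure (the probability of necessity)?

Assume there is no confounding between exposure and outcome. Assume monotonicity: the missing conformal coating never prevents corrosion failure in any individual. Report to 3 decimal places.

PN ≈ 0.401

p₁ = P(outcome | exposed) = 1071/1788 = 0.59899
p₀ = P(outcome | unexposed) = 743/2070 = 0.35894
Under exogeneity and monotonicity, PN = (p₁ − p₀) / p₁.
PN = (0.59899 − 0.35894) / 0.59899 = 0.24006 / 0.59899 ≈ 0.4008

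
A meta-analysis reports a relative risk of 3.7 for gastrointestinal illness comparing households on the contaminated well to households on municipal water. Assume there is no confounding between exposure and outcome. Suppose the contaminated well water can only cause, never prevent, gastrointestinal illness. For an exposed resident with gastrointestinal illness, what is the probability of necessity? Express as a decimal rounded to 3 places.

Under exogeneity and monotonicity, PN = (RR − 1) / RR = 1 − 1/RR.
PN = (3.7 − 1) / 3.7 = 2.7 / 3.7 ≈ 0.7297

PN ≈ 0.730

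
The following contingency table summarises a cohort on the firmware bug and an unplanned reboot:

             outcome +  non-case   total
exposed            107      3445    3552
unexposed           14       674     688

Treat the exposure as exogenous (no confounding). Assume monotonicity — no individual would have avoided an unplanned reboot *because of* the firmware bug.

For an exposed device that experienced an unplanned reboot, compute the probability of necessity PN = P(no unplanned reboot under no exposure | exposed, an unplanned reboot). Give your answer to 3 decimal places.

PN ≈ 0.324

p₁ = P(outcome | exposed) = 107/3552 = 0.030124
p₀ = P(outcome | unexposed) = 14/688 = 0.020349
Under exogeneity and monotonicity, PN = (p₁ − p₀)/p₁.
PN = (0.030124 − 0.020349) / 0.030124 ≈ 0.3245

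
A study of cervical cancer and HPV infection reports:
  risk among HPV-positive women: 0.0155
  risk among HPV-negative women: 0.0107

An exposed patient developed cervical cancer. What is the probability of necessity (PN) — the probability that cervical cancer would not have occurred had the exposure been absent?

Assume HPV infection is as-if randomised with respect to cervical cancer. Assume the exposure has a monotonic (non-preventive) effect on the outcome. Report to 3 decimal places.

Let p₁ = 0.0155, p₀ = 0.0107.
Under exogeneity and monotonicity, PN = (p₁ − p₀) / p₁.
PN = (0.0155 − 0.0107) / 0.0155 = 0.0048 / 0.0155 ≈ 0.3097

PN ≈ 0.310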